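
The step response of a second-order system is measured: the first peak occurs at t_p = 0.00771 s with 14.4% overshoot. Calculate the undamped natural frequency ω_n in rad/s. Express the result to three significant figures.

ζ from %OS: ζ = |ln 0.144|/√(π²+ln²0.144) = 0.525.
t_p = π/ω_d ⇒ ω_d = 407 rad/s; then ω_n = ω_d/√(1−ζ²) = 479 rad/s.

ω_n ≈ 479 rad/s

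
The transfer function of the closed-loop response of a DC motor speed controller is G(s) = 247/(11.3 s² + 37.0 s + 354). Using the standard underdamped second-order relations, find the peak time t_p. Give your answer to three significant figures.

Dividing through by 11.3: denominator becomes s² + 3.274 s + 31.33.
So ω_n = √31.33 = 5.60 rad/s and ζ = 3.274/(2·5.60) = 0.293.
ω_d = ω_n√(1−ζ²) = 5.35 rad/s. t_p = π/ω_d = 0.587 s.

t_p ≈ 0.587 s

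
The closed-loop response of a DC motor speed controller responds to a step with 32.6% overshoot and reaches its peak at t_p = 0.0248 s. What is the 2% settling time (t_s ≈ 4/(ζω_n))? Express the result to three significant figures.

The overshoot fixes ζ = −ln(OS)/√(π²+ln²(OS)) = 0.336.
From t_p = π/ω_d, ω_d = π/0.0248 = 127 rad/s, so ω_n = ω_d/√(1−ζ²) = 134 rad/s.
t_s ≈ 4/(ζω_n) = 4/(0.336·134) = 0.0885 s.

t_s ≈ 0.0885 s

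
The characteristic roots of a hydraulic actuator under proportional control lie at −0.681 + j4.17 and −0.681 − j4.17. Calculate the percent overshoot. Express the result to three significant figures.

%OS ≈ 59.9%

The poles are at −σ ± jω_d with σ = 0.681 and ω_d = 4.17, so ω_n = √(σ²+ω_d²) = 4.23 rad/s and ζ = σ/ω_n = 0.161.
%OS = 100 e^{−πζ/√(1−ζ²)} with ζ = 0.161 gives 59.9%.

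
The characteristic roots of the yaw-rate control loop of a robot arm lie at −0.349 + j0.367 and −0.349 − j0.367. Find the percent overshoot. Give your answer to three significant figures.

With σ = 0.349, ω_d = 0.367: ω_n = √(σ²+ω_d²) = 0.506 rad/s, ζ = σ/ω_n = 0.689.
%OS = 100 e^{−πζ/√(1−ζ²)} with ζ = 0.689 gives 5.04%.

%OS ≈ 5.04%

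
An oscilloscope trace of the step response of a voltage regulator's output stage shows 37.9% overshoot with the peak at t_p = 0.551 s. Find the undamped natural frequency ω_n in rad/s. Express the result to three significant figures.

The overshoot fixes ζ = −ln(OS)/√(π²+ln²(OS)) = 0.295.
From t_p = π/ω_d, ω_d = π/0.551 = 5.70 rad/s, so ω_n = ω_d/√(1−ζ²) = 5.97 rad/s.

ω_n ≈ 5.97 rad/s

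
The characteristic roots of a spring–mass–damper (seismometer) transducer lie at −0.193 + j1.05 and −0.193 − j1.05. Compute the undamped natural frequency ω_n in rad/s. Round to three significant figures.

ω_n ≈ 1.07 rad/s

|pole| = ω_n = √(0.193² + 1.05²) = 1.07 rad/s; ζ = cos θ = σ/ω_n = 0.181.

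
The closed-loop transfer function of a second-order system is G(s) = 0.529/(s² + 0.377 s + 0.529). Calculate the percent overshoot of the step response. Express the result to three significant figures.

%OS ≈ 43.0%

Matching coefficients with s² + 2ζω_n s + ω_n² gives ω_n² = 0.529 ⇒ ω_n = 0.727 rad/s, and ζ = 0.377/(2ω_n) = 0.259.
%OS = 100·exp(−πζ/√(1−ζ²)) = 43.0%.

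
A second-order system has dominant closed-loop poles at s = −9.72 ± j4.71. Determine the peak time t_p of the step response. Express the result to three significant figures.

t_p ≈ 0.667 s

t_p = π/ω_d with ω_d = 4.71 (the imaginary part), so t_p = 0.667 s.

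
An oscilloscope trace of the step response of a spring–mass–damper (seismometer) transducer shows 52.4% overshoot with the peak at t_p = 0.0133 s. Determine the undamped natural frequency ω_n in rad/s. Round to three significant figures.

ω_n ≈ 241 rad/s

The overshoot fixes ζ = −ln(OS)/√(π²+ln²(OS)) = 0.201.
From t_p = π/ω_d, ω_d = π/0.0133 = 236 rad/s, so ω_n = ω_d/√(1−ζ²) = 241 rad/s.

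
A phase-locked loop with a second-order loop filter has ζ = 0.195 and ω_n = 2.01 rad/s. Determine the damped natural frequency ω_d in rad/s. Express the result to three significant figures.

ω_d ≈ 1.97 rad/s

ω_d = ω_n√(1−ζ²) = 2.01·√0.962 = 1.97 rad/s.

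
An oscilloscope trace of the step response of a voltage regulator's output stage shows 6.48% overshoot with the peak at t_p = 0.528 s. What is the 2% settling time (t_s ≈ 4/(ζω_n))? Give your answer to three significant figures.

t_s ≈ 0.772 s

From the overshoot, ζ = −ln(OS)/√(π²+ln²(OS)) = 0.657.
From t_p = π/ω_d, ω_d = π/0.528 = 5.95 rad/s, so ω_n = ω_d/√(1−ζ²) = 7.89 rad/s.
t_s ≈ 4/(ζω_n) = 4/(0.657·7.89) = 0.772 s.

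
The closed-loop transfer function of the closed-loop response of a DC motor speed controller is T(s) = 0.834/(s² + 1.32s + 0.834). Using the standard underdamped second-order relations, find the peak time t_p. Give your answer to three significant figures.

t_p ≈ 4.98 s

ω_n = √0.834 = 0.913 rad/s; ζ = 1.32/(2·0.913) = 0.723.
The damped frequency ω_d = ω_n√(1−ζ²) = 0.631 rad/s. Then t_p = π/ω_d = 4.98 s.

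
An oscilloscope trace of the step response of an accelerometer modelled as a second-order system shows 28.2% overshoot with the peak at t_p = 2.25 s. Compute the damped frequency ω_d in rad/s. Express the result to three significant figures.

t_p = π/ω_d, so ω_d = π/2.25 = 1.40 rad/s.

ω_d ≈ 1.40 rad/s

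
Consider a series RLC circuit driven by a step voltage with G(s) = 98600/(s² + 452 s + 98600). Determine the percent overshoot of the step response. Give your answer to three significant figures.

%OS ≈ 3.85%

ω_n = √98600 = 314 rad/s; ζ = 452/(2·314) = 0.720.
Overshoot: exp(−π·0.720/√(1−0.720²)) = 0.0385, i.e. 3.85%.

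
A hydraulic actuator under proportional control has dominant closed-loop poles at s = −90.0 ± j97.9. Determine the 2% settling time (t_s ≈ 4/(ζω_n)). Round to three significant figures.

For poles at −σ ± jω_d, ζω_n = σ = 90.0, so t_s ≈ 4/σ = 0.0444 s.

t_s ≈ 0.0444 s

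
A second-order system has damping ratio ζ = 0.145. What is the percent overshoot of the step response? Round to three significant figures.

%OS ≈ 63.1%

For an underdamped second-order system, %OS = 100·exp(−πζ/√(1−ζ²)).
πζ/√(1−ζ²) = π·0.145/√(1−0.0210) = 0.4604, so %OS = 100·e^(−0.4604) = 63.1%.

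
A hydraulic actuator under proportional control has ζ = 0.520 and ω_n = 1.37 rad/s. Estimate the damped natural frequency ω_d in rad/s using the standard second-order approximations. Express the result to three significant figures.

ω_d = ω_n√(1−ζ²) = 1.37·√0.730 = 1.17 rad/s.

ω_d ≈ 1.17 rad/s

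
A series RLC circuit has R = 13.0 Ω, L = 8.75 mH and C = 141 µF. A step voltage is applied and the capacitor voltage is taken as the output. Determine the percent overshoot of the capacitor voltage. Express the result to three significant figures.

%OS ≈ 1.02%

For a series RLC circuit (capacitor voltage as output), ω_n = 1/√(LC) = 1/√(8.75 mH · 141 µF) = 900 rad/s.
ζ = (R/2)·√(C/L) = (13.0/2)·√(141 µF/8.75 mH) = 0.825.
Overshoot: exp(−π·0.825/√(1−0.825²)) = 0.0102, i.e. 1.02%.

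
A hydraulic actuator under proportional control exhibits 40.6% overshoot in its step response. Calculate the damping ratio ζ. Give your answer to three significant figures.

ζ = −ln(OS)/√(π² + (ln OS)²). With OS = 0.406, ln OS = −0.9014 and ζ = 0.9014/3.268 = 0.276.

ζ ≈ 0.276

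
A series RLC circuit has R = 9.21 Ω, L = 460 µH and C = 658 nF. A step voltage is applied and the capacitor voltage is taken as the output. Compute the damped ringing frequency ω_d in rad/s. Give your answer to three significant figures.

For a series RLC circuit (capacitor voltage as output), ω_n = 1/√(LC) = 1/√(460 µH · 658 nF) = 57500 rad/s.
ζ = (R/2)·√(C/L) = (9.21/2)·√(658 nF/460 µH) = 0.174.
The damped frequency ω_d = ω_n√(1−ζ²) = 56600 rad/s.

ω_d ≈ 56600 rad/s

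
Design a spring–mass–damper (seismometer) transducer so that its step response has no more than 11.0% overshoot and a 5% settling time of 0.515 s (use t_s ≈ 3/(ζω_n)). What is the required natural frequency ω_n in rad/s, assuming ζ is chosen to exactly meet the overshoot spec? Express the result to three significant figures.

ω_n ≈ 10.1 rad/s

Inverting the overshoot relation: ζ = |ln 0.110|/√(π² + ln²0.110) = 0.575.
From t_s ≈ 3/(ζω_n): ω_n = 3/(ζ·t_s) = 3/(0.575·0.515) = 10.1 rad/s.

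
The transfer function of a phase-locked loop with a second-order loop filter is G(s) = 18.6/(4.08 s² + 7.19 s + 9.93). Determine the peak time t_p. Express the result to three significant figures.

t_p ≈ 2.44 s

Dividing through by 4.08: denominator becomes s² + 1.762 s + 2.434.
So ω_n = √2.434 = 1.56 rad/s and ζ = 1.762/(2·1.56) = 0.565.
The damped frequency ω_d = ω_n√(1−ζ²) = 1.29 rad/s. t_p = π/ω_d = 2.44 s.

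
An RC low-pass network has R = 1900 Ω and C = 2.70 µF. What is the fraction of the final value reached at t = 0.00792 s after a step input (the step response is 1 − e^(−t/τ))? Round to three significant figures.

τ = RC = 1900 × 2.70 µF = 0.00513 s.
y(t)/y_∞ = 1 − e^(−t/τ) = 1 − e^(−0.00792/0.00513) = 1 − e^(−1.54) = 0.786.

y/y_∞ ≈ 0.786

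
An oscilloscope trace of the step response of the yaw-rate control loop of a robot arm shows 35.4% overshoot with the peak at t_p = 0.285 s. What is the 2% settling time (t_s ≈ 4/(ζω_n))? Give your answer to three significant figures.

t_s ≈ 1.10 s

ζ from %OS: ζ = |ln 0.354|/√(π²+ln²0.354) = 0.314.
t_p = π/ω_d ⇒ ω_d = 11.0 rad/s; then ω_n = ω_d/√(1−ζ²) = 11.6 rad/s.
t_s ≈ 4/(ζω_n) = 4/(0.314·11.6) = 1.10 s.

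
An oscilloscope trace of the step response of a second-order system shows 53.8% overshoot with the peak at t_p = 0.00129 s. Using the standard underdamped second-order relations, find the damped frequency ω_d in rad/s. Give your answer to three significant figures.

ω_d ≈ 2440 rad/s

t_p = π/ω_d, so ω_d = π/0.00129 = 2440 rad/s.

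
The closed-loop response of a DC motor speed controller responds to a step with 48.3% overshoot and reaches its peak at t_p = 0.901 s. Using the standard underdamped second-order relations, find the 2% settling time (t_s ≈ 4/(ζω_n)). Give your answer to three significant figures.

t_s ≈ 4.95 s

From the overshoot, ζ = −ln(OS)/√(π²+ln²(OS)) = 0.226.
t_p = π/ω_d ⇒ ω_d = 3.49 rad/s; then ω_n = ω_d/√(1−ζ²) = 3.58 rad/s.
t_s ≈ 4/(ζω_n) = 4/(0.226·3.58) = 4.95 s.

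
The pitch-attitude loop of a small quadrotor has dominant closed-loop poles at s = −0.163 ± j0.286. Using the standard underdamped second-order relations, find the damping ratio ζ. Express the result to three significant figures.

ζ ≈ 0.495

|pole| = ω_n = √(0.163² + 0.286²) = 0.329 rad/s; ζ = cos θ = σ/ω_n = 0.495.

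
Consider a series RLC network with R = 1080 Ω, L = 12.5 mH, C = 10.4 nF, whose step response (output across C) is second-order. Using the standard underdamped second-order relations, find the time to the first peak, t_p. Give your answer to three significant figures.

For a series RLC circuit (capacitor voltage as output), ω_n = 1/√(LC) = 1/√(12.5 mH · 10.4 nF) = 87700 rad/s.
ζ = (R/2)·√(C/L) = (1080/2)·√(10.4 nF/12.5 mH) = 0.493.
The damped frequency ω_d = ω_n√(1−ζ²) = 76300 rad/s. t_p = π/ω_d = 0.0000412 s.

t_p ≈ 0.0000412 s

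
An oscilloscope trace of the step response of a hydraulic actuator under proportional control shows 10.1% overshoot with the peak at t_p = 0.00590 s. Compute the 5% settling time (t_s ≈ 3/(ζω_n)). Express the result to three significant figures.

t_s ≈ 0.00772 s

ζ from %OS: ζ = |ln 0.101|/√(π²+ln²0.101) = 0.589.
t_p = π/ω_d ⇒ ω_d = 532 rad/s; then ω_n = ω_d/√(1−ζ²) = 659 rad/s.
t_s ≈ 3/(ζω_n) = 3/(0.589·659) = 0.00772 s.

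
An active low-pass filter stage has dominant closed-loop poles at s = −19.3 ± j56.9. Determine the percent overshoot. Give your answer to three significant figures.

The poles are at −σ ± jω_d with σ = 19.3 and ω_d = 56.9, so ω_n = √(σ²+ω_d²) = 60.1 rad/s and ζ = σ/ω_n = 0.321.
%OS = 100 e^{−πζ/√(1−ζ²)} with ζ = 0.321 gives 34.5%.

%OS ≈ 34.5%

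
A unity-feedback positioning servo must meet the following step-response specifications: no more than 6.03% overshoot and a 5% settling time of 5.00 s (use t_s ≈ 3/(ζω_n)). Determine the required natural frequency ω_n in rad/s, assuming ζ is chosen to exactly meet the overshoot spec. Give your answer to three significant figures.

ζ = −ln(OS)/√(π² + (ln OS)²). With OS = 0.0603, ln OS = −2.808 and ζ = 2.808/4.214 = 0.666.
From t_s ≈ 3/(ζω_n): ω_n = 3/(ζ·t_s) = 3/(0.666·5.00) = 0.900 rad/s.

ω_n ≈ 0.900 rad/s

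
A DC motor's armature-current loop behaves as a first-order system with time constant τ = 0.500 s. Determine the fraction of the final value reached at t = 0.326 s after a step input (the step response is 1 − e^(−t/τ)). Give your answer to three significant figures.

y(t)/y_∞ = 1 − e^(−t/τ) = 1 − e^(−0.326/0.500) = 1 − e^(−0.652) = 0.479.

y/y_∞ ≈ 0.479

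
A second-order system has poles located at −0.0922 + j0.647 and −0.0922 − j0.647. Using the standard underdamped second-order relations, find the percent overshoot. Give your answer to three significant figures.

|pole| = ω_n = √(0.0922² + 0.647²) = 0.654 rad/s; ζ = cos θ = σ/ω_n = 0.141.
%OS = 100 e^{−πζ/√(1−ζ²)} with ζ = 0.141 gives 63.9%.

%OS ≈ 63.9%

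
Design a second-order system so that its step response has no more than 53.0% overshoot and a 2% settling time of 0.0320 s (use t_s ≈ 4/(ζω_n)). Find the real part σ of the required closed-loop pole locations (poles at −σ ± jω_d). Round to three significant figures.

The settling-time spec alone fixes σ = ζω_n = 4/t_s = 4/0.0320 = 125.
(Overshoot then fixes ζ = 0.198 and hence ω_d = σ·√(1−ζ²)/ζ = 619 rad/s.)

σ ≈ 125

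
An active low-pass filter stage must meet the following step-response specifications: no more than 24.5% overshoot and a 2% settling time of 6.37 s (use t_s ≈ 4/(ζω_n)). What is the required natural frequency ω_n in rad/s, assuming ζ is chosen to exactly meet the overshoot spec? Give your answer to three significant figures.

Inverting the overshoot relation: ζ = |ln 0.245|/√(π² + ln²0.245) = 0.409.
Then ω_n = 4/(ζ t_s) = 4/(0.409 × 6.37) = 1.54 rad/s.

ω_n ≈ 1.54 rad/s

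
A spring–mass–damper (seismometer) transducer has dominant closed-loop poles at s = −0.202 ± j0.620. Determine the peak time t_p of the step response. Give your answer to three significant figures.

t_p ≈ 5.07 s

t_p = π/ω_d with ω_d = 0.620 (the imaginary part), so t_p = 5.07 s.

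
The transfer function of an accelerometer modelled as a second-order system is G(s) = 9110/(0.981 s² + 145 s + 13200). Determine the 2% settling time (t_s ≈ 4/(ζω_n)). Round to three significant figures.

Dividing through by 0.981: denominator becomes s² + 147.8 s + 13460.
So ω_n = √13460 = 116 rad/s and ζ = 147.8/(2·116) = 0.637.
t_s ≈ 4/(ζω_n) = 0.0541 s.

t_s ≈ 0.0541 s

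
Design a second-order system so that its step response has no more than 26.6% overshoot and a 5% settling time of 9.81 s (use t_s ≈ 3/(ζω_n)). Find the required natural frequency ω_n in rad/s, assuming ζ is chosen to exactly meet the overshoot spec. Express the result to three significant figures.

ζ = −ln(OS)/√(π² + (ln OS)²). With OS = 0.266, ln OS = −1.324 and ζ = 1.324/3.409 = 0.388.
Then ω_n = 3/(ζ t_s) = 3/(0.388 × 9.81) = 0.787 rad/s.

ω_n ≈ 0.787 rad/s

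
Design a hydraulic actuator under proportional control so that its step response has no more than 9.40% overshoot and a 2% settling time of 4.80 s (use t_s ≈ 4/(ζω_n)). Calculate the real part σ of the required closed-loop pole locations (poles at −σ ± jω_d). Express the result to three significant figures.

σ ≈ 0.833

The settling-time spec alone fixes σ = ζω_n = 4/t_s = 4/4.80 = 0.833.
(Overshoot then fixes ζ = 0.601 and hence ω_d = σ·√(1−ζ²)/ζ = 1.11 rad/s.)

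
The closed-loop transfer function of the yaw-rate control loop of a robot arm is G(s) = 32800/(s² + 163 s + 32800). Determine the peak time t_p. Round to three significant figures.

ω_n = √32800 = 181 rad/s; ζ = 163/(2·181) = 0.450.
The damped frequency ω_d = ω_n√(1−ζ²) = 162 rad/s. Then t_p = π/ω_d = 0.0194 s.

t_p ≈ 0.0194 s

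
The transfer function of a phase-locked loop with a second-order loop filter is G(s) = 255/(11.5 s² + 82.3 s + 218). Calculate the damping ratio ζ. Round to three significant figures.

Dividing through by 11.5: denominator becomes s² + 7.157 s + 18.96.
So ω_n = √18.96 = 4.35 rad/s and ζ = 7.157/(2·4.35) = 0.822.

ζ ≈ 0.822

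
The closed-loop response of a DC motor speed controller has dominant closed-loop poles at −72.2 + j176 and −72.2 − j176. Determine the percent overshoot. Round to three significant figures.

|pole| = ω_n = √(72.2² + 176²) = 190 rad/s; ζ = cos θ = σ/ω_n = 0.380.
Overshoot: exp(−π·0.380/√(1−0.380²)) = 0.276, i.e. 27.6%.

%OS ≈ 27.6%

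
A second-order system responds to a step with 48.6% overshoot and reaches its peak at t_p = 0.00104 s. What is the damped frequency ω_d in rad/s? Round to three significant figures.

ω_d ≈ 3020 rad/s

t_p = π/ω_d, so ω_d = π/0.00104 = 3020 rad/s.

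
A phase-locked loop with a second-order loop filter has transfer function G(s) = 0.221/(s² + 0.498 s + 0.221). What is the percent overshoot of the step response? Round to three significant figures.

%OS ≈ 14.1%

Comparing the denominator to s² + 2ζω_n s + ω_n²: ω_n = √0.221 = 0.470 rad/s, and 2ζω_n = 0.498 so ζ = 0.498/(2·0.470) = 0.530.
%OS = 100 e^{−πζ/√(1−ζ²)} with ζ = 0.530 gives 14.1%.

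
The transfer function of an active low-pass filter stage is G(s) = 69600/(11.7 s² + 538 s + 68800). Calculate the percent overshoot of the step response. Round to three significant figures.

%OS ≈ 37.3%

Dividing through by 11.7: denominator becomes s² + 45.98 s + 5880.
So ω_n = √5880 = 76.7 rad/s and ζ = 45.98/(2·76.7) = 0.300.
%OS = 100 e^{−πζ/√(1−ζ²)} with ζ = 0.300 gives 37.3%.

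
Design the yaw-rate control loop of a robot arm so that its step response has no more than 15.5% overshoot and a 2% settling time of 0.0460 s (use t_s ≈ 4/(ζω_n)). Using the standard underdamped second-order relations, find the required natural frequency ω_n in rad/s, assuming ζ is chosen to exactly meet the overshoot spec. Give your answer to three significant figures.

From %OS = 100·exp(−πζ/√(1−ζ²)), invert to get ζ = −ln(OS)/√(π² + ln²(OS)) with OS = 0.155.
−ln 0.155 = 1.864, so ζ = 1.864/√(π² + 3.476) = 0.510.
From t_s ≈ 4/(ζω_n): ω_n = 4/(ζ·t_s) = 4/(0.510·0.0460) = 170 rad/s.

ω_n ≈ 170 rad/s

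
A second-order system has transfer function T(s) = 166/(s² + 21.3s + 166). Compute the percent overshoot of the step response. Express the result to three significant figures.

%OS ≈ 0.991%

ω_n = √166 = 12.9 rad/s; ζ = 21.3/(2·12.9) = 0.827.
%OS = 100·exp(−πζ/√(1−ζ²)) = 0.991%.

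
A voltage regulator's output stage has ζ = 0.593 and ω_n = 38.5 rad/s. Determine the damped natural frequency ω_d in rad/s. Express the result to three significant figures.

ω_d ≈ 31.0 rad/s

ω_d = ω_n√(1−ζ²) = 38.5·√0.648 = 31.0 rad/s.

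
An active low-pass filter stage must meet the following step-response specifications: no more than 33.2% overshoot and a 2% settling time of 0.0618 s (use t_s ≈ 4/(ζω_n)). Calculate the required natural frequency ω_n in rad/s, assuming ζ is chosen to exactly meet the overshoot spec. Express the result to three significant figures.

ζ = −ln(OS)/√(π² + (ln OS)²). With OS = 0.332, ln OS = −1.103 and ζ = 1.103/3.329 = 0.331.
Then ω_n = 4/(ζ t_s) = 4/(0.331 × 0.0618) = 195 rad/s.

ω_n ≈ 195 rad/s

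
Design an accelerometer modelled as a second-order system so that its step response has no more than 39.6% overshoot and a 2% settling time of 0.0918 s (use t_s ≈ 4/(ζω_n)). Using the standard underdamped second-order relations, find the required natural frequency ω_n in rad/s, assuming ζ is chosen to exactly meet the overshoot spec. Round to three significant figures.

ω_n ≈ 154 rad/s

From %OS = 100·exp(−πζ/√(1−ζ²)), invert to get ζ = −ln(OS)/√(π² + ln²(OS)) with OS = 0.396.
−ln 0.396 = 0.9263, so ζ = 0.9263/√(π² + 0.8581) = 0.283.
Then ω_n = 4/(ζ t_s) = 4/(0.283 × 0.0918) = 154 rad/s.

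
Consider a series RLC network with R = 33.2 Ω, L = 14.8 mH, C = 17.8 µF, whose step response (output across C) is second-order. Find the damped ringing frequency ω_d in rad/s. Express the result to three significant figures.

For a series RLC circuit (capacitor voltage as output), ω_n = 1/√(LC) = 1/√(14.8 mH · 17.8 µF) = 1950 rad/s.
ζ = (R/2)·√(C/L) = (33.2/2)·√(17.8 µF/14.8 mH) = 0.576.
ω_d = ω_n√(1−ζ²) = 1590 rad/s.

ω_d ≈ 1590 rad/s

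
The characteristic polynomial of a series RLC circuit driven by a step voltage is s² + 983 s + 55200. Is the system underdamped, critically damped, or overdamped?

overdamped

a² − 4b = 750000 > 0 (two distinct real roots); the system is overdamped.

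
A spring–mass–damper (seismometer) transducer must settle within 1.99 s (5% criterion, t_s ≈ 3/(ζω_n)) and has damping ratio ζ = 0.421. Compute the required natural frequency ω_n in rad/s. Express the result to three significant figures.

ω_n ≈ 3.58 rad/s

Rearranging t_s ≈ 3/(ζω_n) gives ω_n = 3/(ζ·t_s) = 3/(0.421 × 1.99) = 3.58 rad/s.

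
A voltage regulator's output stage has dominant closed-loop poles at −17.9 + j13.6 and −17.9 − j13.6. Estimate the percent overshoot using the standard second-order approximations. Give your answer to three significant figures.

|pole| = ω_n = √(17.9² + 13.6²) = 22.5 rad/s; ζ = cos θ = σ/ω_n = 0.796.
Overshoot: exp(−π·0.796/√(1−0.796²)) = 0.0160, i.e. 1.60%.

%OS ≈ 1.60%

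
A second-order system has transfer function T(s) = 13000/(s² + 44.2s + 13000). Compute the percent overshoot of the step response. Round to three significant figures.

%OS ≈ 53.8%

Comparing the denominator to s² + 2ζω_n s + ω_n²: ω_n = √13000 = 114 rad/s, and 2ζω_n = 44.2 so ζ = 44.2/(2·114) = 0.194.
%OS = 100 e^{−πζ/√(1−ζ²)} with ζ = 0.194 gives 53.8%.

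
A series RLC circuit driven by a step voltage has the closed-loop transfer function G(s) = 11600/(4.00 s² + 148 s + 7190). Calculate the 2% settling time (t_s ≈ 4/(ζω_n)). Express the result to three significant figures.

Dividing through by 4.00: denominator becomes s² + 37.00 s + 1798.
So ω_n = √1798 = 42.4 rad/s and ζ = 37.00/(2·42.4) = 0.436.
t_s ≈ 4/(ζω_n) = 0.216 s.

t_s ≈ 0.216 s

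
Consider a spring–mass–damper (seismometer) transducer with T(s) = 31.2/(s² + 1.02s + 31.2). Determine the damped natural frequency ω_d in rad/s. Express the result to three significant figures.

ω_n = √31.2 = 5.59 rad/s; ζ = 1.02/(2·5.59) = 0.0913.
ω_d = ω_n√(1−ζ²) = 5.56 rad/s.

ω_d ≈ 5.56 rad/s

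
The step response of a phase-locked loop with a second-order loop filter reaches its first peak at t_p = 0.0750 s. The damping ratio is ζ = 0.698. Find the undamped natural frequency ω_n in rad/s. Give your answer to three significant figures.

ω_n ≈ 58.5 rad/s

Peak time t_p = π/ω_d, so ω_d = π/t_p = π/0.0750 = 41.9 rad/s.
ω_n = ω_d/√(1−ζ²) = 41.9/√0.513 = 58.5 rad/s.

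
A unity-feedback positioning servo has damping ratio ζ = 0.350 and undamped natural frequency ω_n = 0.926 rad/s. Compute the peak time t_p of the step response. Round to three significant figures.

The damped frequency is ω_d = ω_n√(1−ζ²) = 0.926·√(1−0.122) = 0.867 rad/s.
Peak time t_p = π/ω_d = π/0.867 = 3.62 s.

t_p ≈ 3.62 s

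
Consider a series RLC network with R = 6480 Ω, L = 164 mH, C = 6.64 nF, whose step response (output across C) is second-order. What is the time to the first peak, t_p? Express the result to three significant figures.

For a series RLC circuit (capacitor voltage as output), ω_n = 1/√(LC) = 1/√(164 mH · 6.64 nF) = 30300 rad/s.
ζ = (R/2)·√(C/L) = (6480/2)·√(6.64 nF/164 mH) = 0.652.
ω_d = 30300·√(1 − 0.652²) = 23000 rad/s. t_p = π/ω_d = 0.000137 s.

t_p ≈ 0.000137 s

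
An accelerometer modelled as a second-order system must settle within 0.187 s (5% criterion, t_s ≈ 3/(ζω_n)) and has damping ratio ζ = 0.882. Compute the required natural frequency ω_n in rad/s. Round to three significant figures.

ω_n ≈ 18.2 rad/s

Rearranging t_s ≈ 3/(ζω_n) gives ω_n = 3/(ζ·t_s) = 3/(0.882 × 0.187) = 18.2 rad/s.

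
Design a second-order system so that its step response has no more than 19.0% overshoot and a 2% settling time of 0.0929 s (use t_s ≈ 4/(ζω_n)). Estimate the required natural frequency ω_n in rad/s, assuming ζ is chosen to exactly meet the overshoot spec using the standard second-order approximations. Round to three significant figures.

ω_n ≈ 92.1 rad/s

ζ = −ln(OS)/√(π² + (ln OS)²). With OS = 0.190, ln OS = −1.661 and ζ = 1.661/3.554 = 0.467.
From t_s ≈ 4/(ζω_n): ω_n = 4/(ζ·t_s) = 4/(0.467·0.0929) = 92.1 rad/s.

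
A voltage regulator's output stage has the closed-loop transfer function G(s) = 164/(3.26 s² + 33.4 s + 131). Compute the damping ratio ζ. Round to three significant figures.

ζ ≈ 0.808

Dividing through by 3.26: denominator becomes s² + 10.25 s + 40.18.
So ω_n = √40.18 = 6.34 rad/s and ζ = 10.25/(2·6.34) = 0.808.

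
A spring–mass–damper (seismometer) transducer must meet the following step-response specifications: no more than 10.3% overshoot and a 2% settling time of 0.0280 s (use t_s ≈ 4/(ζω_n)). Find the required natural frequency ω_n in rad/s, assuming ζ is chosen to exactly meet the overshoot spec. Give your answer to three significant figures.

Inverting the overshoot relation: ζ = |ln 0.103|/√(π² + ln²0.103) = 0.586.
From t_s ≈ 4/(ζω_n): ω_n = 4/(ζ·t_s) = 4/(0.586·0.0280) = 244 rad/s.

ω_n ≈ 244 rad/s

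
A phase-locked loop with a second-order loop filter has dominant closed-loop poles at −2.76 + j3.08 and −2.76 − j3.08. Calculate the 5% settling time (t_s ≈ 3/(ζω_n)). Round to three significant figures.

t_s ≈ 1.09 s

For poles at −σ ± jω_d, ζω_n = σ = 2.76, so t_s ≈ 3/σ = 1.09 s.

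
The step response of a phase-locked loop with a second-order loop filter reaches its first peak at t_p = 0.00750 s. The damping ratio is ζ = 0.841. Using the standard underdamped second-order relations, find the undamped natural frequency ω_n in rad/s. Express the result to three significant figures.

Peak time t_p = π/ω_d, so ω_d = π/t_p = π/0.00750 = 419 rad/s.
ω_n = ω_d/√(1−ζ²) = 419/√0.293 = 774 rad/s.

ω_n ≈ 774 rad/s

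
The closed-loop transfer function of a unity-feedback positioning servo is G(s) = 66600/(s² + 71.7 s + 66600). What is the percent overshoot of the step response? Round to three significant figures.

%OS ≈ 64.4%

Comparing the denominator to s² + 2ζω_n s + ω_n²: ω_n = √66600 = 258 rad/s, and 2ζω_n = 71.7 so ζ = 71.7/(2·258) = 0.139.
%OS = 100·exp(−πζ/√(1−ζ²)) = 64.4%.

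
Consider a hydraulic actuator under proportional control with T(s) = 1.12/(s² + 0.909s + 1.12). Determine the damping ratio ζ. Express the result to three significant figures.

Comparing the denominator to s² + 2ζω_n s + ω_n²: ω_n = √1.12 = 1.06 rad/s, and 2ζω_n = 0.909 so ζ = 0.909/(2·1.06) = 0.429.

ζ ≈ 0.429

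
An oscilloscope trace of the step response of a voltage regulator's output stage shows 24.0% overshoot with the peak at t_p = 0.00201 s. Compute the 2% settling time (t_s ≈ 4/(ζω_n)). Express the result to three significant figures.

The overshoot fixes ζ = −ln(OS)/√(π²+ln²(OS)) = 0.414.
t_p = π/ω_d ⇒ ω_d = 1560 rad/s; then ω_n = ω_d/√(1−ζ²) = 1720 rad/s.
t_s ≈ 4/(ζω_n) = 4/(0.414·1720) = 0.00563 s.

t_s ≈ 0.00563 s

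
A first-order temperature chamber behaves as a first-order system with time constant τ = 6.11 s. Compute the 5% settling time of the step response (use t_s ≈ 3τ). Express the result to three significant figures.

t_s ≈ 3τ = 18.3 s.

t_s ≈ 18.3 s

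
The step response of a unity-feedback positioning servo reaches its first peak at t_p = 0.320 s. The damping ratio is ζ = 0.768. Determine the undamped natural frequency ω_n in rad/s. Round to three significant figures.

ω_n ≈ 15.3 rad/s

Peak time t_p = π/ω_d, so ω_d = π/t_p = π/0.320 = 9.82 rad/s.
ω_n = ω_d/√(1−ζ²) = 9.82/√0.410 = 15.3 rad/s.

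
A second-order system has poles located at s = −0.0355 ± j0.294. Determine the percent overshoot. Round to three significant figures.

%OS ≈ 68.4%

|pole| = ω_n = √(0.0355² + 0.294²) = 0.296 rad/s; ζ = cos θ = σ/ω_n = 0.120.
Overshoot: exp(−π·0.120/√(1−0.120²)) = 0.684, i.e. 68.4%.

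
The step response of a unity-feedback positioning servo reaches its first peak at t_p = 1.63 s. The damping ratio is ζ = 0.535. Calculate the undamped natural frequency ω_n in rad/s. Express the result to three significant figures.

ω_n ≈ 2.28 rad/s

Peak time t_p = π/ω_d, so ω_d = π/t_p = π/1.63 = 1.93 rad/s.
ω_n = ω_d/√(1−ζ²) = 1.93/√0.714 = 2.28 rad/s.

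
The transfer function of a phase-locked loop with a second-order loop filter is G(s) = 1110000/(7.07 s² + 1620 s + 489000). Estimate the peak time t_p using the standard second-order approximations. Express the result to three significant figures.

Dividing through by 7.07: denominator becomes s² + 229.1 s + 69170.
So ω_n = √69170 = 263 rad/s and ζ = 229.1/(2·263) = 0.436.
ω_d = 263·√(1 − 0.436²) = 237 rad/s. t_p = π/ω_d = 0.0133 s.

t_p ≈ 0.0133 s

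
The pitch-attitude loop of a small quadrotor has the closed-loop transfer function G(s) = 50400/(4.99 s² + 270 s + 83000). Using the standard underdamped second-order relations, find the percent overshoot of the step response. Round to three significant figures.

Dividing through by 4.99: denominator becomes s² + 54.11 s + 16630.
So ω_n = √16630 = 129 rad/s and ζ = 54.11/(2·129) = 0.210.
Overshoot: exp(−π·0.210/√(1−0.210²)) = 0.510, i.e. 51.0%.

%OS ≈ 51.0%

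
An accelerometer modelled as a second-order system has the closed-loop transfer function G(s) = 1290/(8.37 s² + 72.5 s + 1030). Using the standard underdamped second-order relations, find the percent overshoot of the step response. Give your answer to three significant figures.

Dividing through by 8.37: denominator becomes s² + 8.662 s + 123.1.
So ω_n = √123.1 = 11.1 rad/s and ζ = 8.662/(2·11.1) = 0.390.
Overshoot: exp(−π·0.390/√(1−0.390²)) = 0.264, i.e. 26.4%.

%OS ≈ 26.4%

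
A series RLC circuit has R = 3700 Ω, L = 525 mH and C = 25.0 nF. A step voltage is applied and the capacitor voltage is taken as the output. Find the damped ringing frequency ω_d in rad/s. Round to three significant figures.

ω_d ≈ 7990 rad/s

For a series RLC circuit (capacitor voltage as output), ω_n = 1/√(LC) = 1/√(525 mH · 25.0 nF) = 8730 rad/s.
ζ = (R/2)·√(C/L) = (3700/2)·√(25.0 nF/525 mH) = 0.404.
ω_d = ω_n√(1−ζ²) = 7990 rad/s.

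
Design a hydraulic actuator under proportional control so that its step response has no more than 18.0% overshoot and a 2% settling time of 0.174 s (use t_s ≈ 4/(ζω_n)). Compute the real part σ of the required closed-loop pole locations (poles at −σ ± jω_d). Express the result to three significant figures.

The settling-time spec alone fixes σ = ζω_n = 4/t_s = 4/0.174 = 23.0.
(Overshoot then fixes ζ = 0.479 and hence ω_d = σ·√(1−ζ²)/ζ = 42.1 rad/s.)

σ ≈ 23.0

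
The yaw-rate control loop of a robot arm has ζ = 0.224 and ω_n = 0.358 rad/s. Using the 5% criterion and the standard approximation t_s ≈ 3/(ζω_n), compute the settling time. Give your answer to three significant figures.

t_s ≈ 37.4 s

t_s ≈ 3/(ζω_n) = 3/(0.224 × 0.358) = 37.4 s.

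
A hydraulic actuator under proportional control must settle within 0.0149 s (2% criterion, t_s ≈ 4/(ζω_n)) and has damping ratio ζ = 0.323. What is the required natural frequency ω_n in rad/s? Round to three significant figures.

Rearranging t_s ≈ 4/(ζω_n) gives ω_n = 4/(ζ·t_s) = 4/(0.323 × 0.0149) = 831 rad/s.

ω_n ≈ 831 rad/s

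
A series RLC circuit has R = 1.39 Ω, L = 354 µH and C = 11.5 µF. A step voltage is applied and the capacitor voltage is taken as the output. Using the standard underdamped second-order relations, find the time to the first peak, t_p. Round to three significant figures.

t_p ≈ 0.000202 s

For a series RLC circuit (capacitor voltage as output), ω_n = 1/√(LC) = 1/√(354 µH · 11.5 µF) = 15700 rad/s.
ζ = (R/2)·√(C/L) = (1.39/2)·√(11.5 µF/354 µH) = 0.125.
ω_d = ω_n√(1−ζ²) = 15500 rad/s. t_p = π/ω_d = 0.000202 s.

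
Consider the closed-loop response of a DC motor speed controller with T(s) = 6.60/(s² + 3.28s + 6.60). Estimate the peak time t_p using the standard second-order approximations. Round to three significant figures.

Matching coefficients with s² + 2ζω_n s + ω_n² gives ω_n² = 6.60 ⇒ ω_n = 2.57 rad/s, and ζ = 3.28/(2ω_n) = 0.638.
ω_d = ω_n√(1−ζ²) = 1.98 rad/s. Then t_p = π/ω_d = 1.59 s.

t_p ≈ 1.59 s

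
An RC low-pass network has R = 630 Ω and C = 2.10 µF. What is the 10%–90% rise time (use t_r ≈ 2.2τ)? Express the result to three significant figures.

τ = RC = 630 × 2.10 µF = 0.00132 s.
t_r ≈ 2.2τ = 0.00291 s.

t_r ≈ 0.00291 s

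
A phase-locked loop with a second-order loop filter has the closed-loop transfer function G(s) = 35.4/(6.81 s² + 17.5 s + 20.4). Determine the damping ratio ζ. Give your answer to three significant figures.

Dividing through by 6.81: denominator becomes s² + 2.570 s + 2.996.
So ω_n = √2.996 = 1.73 rad/s and ζ = 2.570/(2·1.73) = 0.742.

ζ ≈ 0.742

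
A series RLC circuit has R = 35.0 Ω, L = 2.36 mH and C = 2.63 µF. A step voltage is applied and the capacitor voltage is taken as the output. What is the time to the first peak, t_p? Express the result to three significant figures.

t_p ≈ 0.000305 s

For a series RLC circuit (capacitor voltage as output), ω_n = 1/√(LC) = 1/√(2.36 mH · 2.63 µF) = 12700 rad/s.
ζ = (R/2)·√(C/L) = (35.0/2)·√(2.63 µF/2.36 mH) = 0.584.
ω_d = 12700·√(1 − 0.584²) = 10300 rad/s. t_p = π/ω_d = 0.000305 s.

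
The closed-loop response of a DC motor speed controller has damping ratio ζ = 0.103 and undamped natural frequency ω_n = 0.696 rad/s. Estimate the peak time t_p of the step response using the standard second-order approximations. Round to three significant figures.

t_p ≈ 4.54 s

The damped frequency is ω_d = ω_n√(1−ζ²) = 0.696·√(1−0.0106) = 0.692 rad/s.
Peak time t_p = π/ω_d = π/0.692 = 4.54 s.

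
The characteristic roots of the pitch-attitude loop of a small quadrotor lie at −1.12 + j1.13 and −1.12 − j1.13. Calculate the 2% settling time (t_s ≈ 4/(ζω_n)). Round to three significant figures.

For poles at −σ ± jω_d, ζω_n = σ = 1.12, so t_s ≈ 4/σ = 3.57 s.

t_s ≈ 3.57 s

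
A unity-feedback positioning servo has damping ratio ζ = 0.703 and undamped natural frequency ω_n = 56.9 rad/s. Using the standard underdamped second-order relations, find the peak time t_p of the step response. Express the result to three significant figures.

t_p ≈ 0.0776 s

The damped frequency is ω_d = ω_n√(1−ζ²) = 56.9·√(1−0.494) = 40.5 rad/s.
Peak time t_p = π/ω_d = π/40.5 = 0.0776 s.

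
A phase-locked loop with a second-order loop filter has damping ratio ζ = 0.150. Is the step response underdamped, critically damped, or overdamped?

Since ζ = 0.150 < 1, the system is underdamped.

underdamped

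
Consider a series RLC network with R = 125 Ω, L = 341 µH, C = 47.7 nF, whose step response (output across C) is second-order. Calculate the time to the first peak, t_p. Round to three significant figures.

t_p ≈ 0.0000188 s

For a series RLC circuit (capacitor voltage as output), ω_n = 1/√(LC) = 1/√(341 µH · 47.7 nF) = 248000 rad/s.
ζ = (R/2)·√(C/L) = (125/2)·√(47.7 nF/341 µH) = 0.739.
ω_d = ω_n√(1−ζ²) = 167000 rad/s. t_p = π/ω_d = 0.0000188 s.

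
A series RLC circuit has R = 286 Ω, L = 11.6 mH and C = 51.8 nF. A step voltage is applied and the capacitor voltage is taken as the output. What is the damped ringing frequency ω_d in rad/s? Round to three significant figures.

For a series RLC circuit (capacitor voltage as output), ω_n = 1/√(LC) = 1/√(11.6 mH · 51.8 nF) = 40800 rad/s.
ζ = (R/2)·√(C/L) = (286/2)·√(51.8 nF/11.6 mH) = 0.302.
ω_d = 40800·√(1 − 0.302²) = 38900 rad/s.

ω_d ≈ 38900 rad/s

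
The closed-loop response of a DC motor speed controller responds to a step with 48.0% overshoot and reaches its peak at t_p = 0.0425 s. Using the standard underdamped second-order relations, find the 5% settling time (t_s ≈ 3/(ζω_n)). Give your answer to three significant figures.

t_s ≈ 0.174 s

From the overshoot, ζ = −ln(OS)/√(π²+ln²(OS)) = 0.228.
From t_p = π/ω_d, ω_d = π/0.0425 = 73.9 rad/s, so ω_n = ω_d/√(1−ζ²) = 75.9 rad/s.
t_s ≈ 3/(ζω_n) = 3/(0.228·75.9) = 0.174 s.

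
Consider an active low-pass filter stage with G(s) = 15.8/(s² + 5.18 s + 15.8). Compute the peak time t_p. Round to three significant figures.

t_p ≈ 1.04 s

Matching coefficients with s² + 2ζω_n s + ω_n² gives ω_n² = 15.8 ⇒ ω_n = 3.97 rad/s, and ζ = 5.18/(2ω_n) = 0.652.
ω_d = ω_n√(1−ζ²) = 3.02 rad/s. Then t_p = π/ω_d = 1.04 s.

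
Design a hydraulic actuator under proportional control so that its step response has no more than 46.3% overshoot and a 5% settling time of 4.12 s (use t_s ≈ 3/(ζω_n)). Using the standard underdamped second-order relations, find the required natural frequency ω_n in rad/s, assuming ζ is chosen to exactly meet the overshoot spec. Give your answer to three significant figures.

ω_n ≈ 3.06 rad/s

Inverting the overshoot relation: ζ = |ln 0.463|/√(π² + ln²0.463) = 0.238.
Then ω_n = 3/(ζ t_s) = 3/(0.238 × 4.12) = 3.06 rad/s.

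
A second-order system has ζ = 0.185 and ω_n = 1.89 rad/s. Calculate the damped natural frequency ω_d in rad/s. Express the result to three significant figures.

ω_d = ω_n√(1−ζ²) = 1.89·√0.966 = 1.86 rad/s.

ω_d ≈ 1.86 rad/s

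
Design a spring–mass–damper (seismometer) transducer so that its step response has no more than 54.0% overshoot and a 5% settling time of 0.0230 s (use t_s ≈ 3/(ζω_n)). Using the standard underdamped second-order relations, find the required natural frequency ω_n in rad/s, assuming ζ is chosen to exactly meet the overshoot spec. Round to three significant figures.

ω_n ≈ 678 rad/s

From %OS = 100·exp(−πζ/√(1−ζ²)), invert to get ζ = −ln(OS)/√(π² + ln²(OS)) with OS = 0.540.
−ln 0.540 = 0.6162, so ζ = 0.6162/√(π² + 0.3797) = 0.192.
From t_s ≈ 3/(ζω_n): ω_n = 3/(ζ·t_s) = 3/(0.192·0.0230) = 678 rad/s.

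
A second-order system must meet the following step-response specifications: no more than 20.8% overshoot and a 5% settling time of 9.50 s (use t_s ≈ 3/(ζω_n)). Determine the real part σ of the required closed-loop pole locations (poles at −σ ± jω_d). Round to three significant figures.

σ ≈ 0.316

The settling-time spec alone fixes σ = ζω_n = 3/t_s = 3/9.50 = 0.316.
(Overshoot then fixes ζ = 0.447 and hence ω_d = σ·√(1−ζ²)/ζ = 0.632 rad/s.)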